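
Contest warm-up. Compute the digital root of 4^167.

7

The digital root of n equals n mod 9 (or 9 when 9 | n), so we need 4^167 mod 9.
4^167 ≡ 7 (mod 9), so the digital root is 7.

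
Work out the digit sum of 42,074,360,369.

44

4+2+0+7+4+3+6+0+3+6+9 = 44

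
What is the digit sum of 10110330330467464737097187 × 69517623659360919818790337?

10110330330467464737097187 × 69517623659360919818790337 = 702846138985259333728158387343772432258275145482019
Sum of its 51 digits: 233.

233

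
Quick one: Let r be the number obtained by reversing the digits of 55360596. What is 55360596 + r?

124866951

Reverse of 55360596 is 69506355.
55360596 + 69506355 = 124866951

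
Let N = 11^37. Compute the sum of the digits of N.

200

11^37 = 340039485861577398992406882305761986971
Sum of its 39 digits: 200.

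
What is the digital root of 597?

5+9+7 = 21
2+1 = 3

3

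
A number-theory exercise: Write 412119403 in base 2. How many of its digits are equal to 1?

412119403 in base 2 is 11000100100000111000101101011.
The digit 1 appears 13 times.

13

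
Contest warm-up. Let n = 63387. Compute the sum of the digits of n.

6+3+3+8+7 = 27

27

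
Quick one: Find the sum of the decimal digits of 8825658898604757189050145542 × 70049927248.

8825658898604757189050145542 × 70049927248 = 618236763762927049799667677440911528416
Sum of its 39 digits: 197.

197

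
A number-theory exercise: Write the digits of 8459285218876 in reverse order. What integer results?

Reversing 8459285218876 gives 6788125829548.

6788125829548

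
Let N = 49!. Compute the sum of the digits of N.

49! = 608281864034267560872252163321295376887552831379210240000000000
Sum of its 63 digits: 225.

225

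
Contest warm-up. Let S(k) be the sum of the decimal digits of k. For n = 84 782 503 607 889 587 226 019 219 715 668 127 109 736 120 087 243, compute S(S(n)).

7

First digit sum: 223.
2+2+3 = 7.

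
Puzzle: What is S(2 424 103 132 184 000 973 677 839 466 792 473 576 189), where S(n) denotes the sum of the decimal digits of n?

178

2+4+2+4+1+0+3+1+3+2+1+8+4+0+0+0+9+7+3+6+7+7+8+3+9+4+6+6+7+9+2+4+7+3+5+7+6+1+8+9 = 178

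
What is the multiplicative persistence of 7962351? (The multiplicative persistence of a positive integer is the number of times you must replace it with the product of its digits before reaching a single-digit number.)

7962351 → 11340 → 0 (2 steps)

2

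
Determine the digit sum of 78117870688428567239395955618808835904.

7+8+1+1+7+8+7+0+6+8+8+4+2+8+5+6+7+2+3+9+3+9+5+9+5+5+6+1+8+8+0+8+8+3+5+9+0+4 = 203

203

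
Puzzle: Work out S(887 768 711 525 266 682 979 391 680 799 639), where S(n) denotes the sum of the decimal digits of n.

8+8+7+7+6+8+7+1+1+5+2+5+2+6+6+6+8+2+9+7+9+3+9+1+6+8+0+7+9+9+6+3+9 = 190

190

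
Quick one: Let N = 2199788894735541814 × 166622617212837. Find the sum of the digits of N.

2199788894735541814 × 166622617212837 = 366534582956569968950435751066318
Sum of its 33 digits: 168.

168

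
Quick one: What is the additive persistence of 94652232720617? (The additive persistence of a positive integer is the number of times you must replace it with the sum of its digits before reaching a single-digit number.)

3

94652232720617 → 56 → 11 → 2 (3 steps)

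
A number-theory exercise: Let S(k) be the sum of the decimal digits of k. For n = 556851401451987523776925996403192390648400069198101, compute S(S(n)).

11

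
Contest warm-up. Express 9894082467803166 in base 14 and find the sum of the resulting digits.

74

9894082467803166 in base 14 is C673620A23166A.
Digit sum: 12+6+7+3+6+2+0+10+2+3+1+6+6+10 = 74.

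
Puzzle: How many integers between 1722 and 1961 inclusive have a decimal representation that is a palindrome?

2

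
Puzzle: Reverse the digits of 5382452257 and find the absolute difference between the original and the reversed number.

2140090578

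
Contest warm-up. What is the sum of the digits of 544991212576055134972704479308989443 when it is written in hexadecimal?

544991212576055134972704479308989443 in base 16 is 68F6242E3EADB922F17146935CC403.
Digit sum: 6+8+15+6+2+4+2+14+3+14+10+13+11+9+2+2+15+1+7+1+4+6+9+3+5+12+12+4+0+3 = 203.

203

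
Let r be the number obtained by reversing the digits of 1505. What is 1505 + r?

6556

Reverse of 1505 is 5051.
1505 + 5051 = 6556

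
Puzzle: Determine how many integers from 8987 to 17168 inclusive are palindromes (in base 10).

82

The integers in [8987, 17168] that are palindromes (in base 10): 8998, 9009, 9119, 9229, 9339, 9449, …, 16961, 17071.
82 qualify.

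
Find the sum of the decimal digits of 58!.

58! = 2350561331282878571829474910515074683828862318181142924420699914240000000000000
Sum of its 79 digits: 288.

288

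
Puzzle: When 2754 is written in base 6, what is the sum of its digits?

9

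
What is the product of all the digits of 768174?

7×6×8×1×7×4 = 9408

9408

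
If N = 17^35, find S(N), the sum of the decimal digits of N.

17^35 = 11633549665058175578832094238737833478284593
Sum of its 44 digits: 215.

215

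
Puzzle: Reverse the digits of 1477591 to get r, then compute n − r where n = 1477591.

-480150

Reverse of 1477591 is 1957741.
1477591 − 1957741 = -480150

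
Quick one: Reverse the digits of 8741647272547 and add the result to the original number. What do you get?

Reverse of 8741647272547 is 7452727461478.
8741647272547 + 7452727461478 = 16194374734025

16194374734025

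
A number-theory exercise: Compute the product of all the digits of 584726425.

5×8×4×7×2×6×4×2×5 = 537600

537600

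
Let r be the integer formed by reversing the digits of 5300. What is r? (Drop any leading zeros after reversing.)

Reversing 5300 gives 35.

35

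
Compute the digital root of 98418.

9+8+4+1+8 = 30
3+0 = 3
(Equivalently, 98418 mod 9 = 3.)

3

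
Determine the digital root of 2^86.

4

The digital root of n equals n mod 9 (or 9 when 9 | n), so we need 2^86 mod 9.
2^86 ≡ 4 (mod 9), so the digital root is 4.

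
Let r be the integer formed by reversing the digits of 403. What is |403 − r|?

99

Reverse of 403 is 304.
|403 − 304| = 99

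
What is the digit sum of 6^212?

747

6^212 = 929105607753267830402847266093582872945009794334454648424476250883503515208824683413646200026690734262335485806288196048864345955884692820819163669239703742328078336
Sum of its 165 digits: 747.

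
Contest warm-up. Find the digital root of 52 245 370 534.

5+2+2+4+5+3+7+0+5+3+4 = 40
4+0 = 4

4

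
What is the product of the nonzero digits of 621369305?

29160

6×2×1×3×6×9×3×5 = 29160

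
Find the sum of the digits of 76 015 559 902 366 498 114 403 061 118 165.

7+6+0+1+5+5+5+9+9+0+2+3+6+6+4+9+8+1+1+4+4+0+3+0+6+1+1+1+8+1+6+5 = 127

127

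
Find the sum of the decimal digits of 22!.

22! = 1124000727777607680000
Sum of its 22 digits: 72.

72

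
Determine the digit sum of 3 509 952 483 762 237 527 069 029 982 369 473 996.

190

3+5+0+9+9+5+2+4+8+3+7+6+2+2+3+7+5+2+7+0+6+9+0+2+9+9+8+2+3+6+9+4+7+3+9+9+6 = 190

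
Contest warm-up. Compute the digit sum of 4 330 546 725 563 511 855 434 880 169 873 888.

4+3+3+0+5+4+6+7+2+5+5+6+3+5+1+1+8+5+5+4+3+4+8+8+0+1+6+9+8+7+3+8+8+8 = 163

163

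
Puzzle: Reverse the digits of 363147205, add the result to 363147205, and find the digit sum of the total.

62

Reversal of 363147205 is 502741363; 363147205 + 502741363 = 865888568.
Digit sum of 865888568: 8+6+5+8+8+8+5+6+8 = 62.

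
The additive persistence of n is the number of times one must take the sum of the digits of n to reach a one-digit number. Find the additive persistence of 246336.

2

246336 → 24 → 6 (2 steps)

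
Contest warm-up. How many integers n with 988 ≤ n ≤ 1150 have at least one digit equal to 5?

26

The integers in [988, 1150] that have at least one digit equal to 5: 995, 1005, 1015, 1025, 1035, 1045, …, 1145, 1150.
26 qualify.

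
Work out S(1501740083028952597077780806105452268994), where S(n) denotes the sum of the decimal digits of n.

174

1+5+0+1+7+4+0+0+8+3+0+2+8+9+5+2+5+9+7+0+7+7+7+8+0+8+0+6+1+0+5+4+5+2+2+6+8+9+9+4 = 174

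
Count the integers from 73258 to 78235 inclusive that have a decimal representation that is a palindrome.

49

The integers in [73258, 78235] that have a decimal representation that is a palindrome: 73337, 73437, 73537, 73637, 73737, 73837, …, 78087, 78187.
49 qualify.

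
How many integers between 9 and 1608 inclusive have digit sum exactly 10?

The integers in [9, 1608] that have digit sum exactly 10: 19, 28, 37, 46, 55, 64, …, 1540, 1603.
109 qualify.

109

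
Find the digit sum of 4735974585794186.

4+7+3+5+9+7+4+5+8+5+7+9+4+1+8+6 = 92

92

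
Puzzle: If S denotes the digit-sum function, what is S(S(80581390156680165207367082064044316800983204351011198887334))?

First digit sum: 231.
2+3+1 = 6.

6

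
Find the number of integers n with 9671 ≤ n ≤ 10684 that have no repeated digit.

326

The integers in [9671, 10684] that have no repeated digit: 9671, 9672, 9673, 9674, 9675, 9678, …, 10683, 10684.
326 qualify.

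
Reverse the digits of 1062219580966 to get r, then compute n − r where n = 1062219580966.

-5628639541635

Reverse of 1062219580966 is 6690859122601.
1062219580966 − 6690859122601 = -5628639541635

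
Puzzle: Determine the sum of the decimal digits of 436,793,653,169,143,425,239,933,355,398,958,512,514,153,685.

211

4+3+6+7+9+3+6+5+3+1+6+9+1+4+3+4+2+5+2+3+9+9+3+3+3+5+5+3+9+8+9+5+8+5+1+2+5+1+4+1+5+3+6+8+5 = 211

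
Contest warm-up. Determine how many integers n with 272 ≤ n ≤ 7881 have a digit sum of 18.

546

The integers in [272, 7881] that have a digit sum of 18: 279, 288, 297, 369, 378, 387, …, 7821, 7830.
546 qualify.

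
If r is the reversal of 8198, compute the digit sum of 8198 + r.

Reversal of 8198 is 8918; 8198 + 8918 = 17116.
Digit sum of 17116: 1+7+1+1+6 = 16.

16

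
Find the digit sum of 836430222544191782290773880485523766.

161

8+3+6+4+3+0+2+2+2+5+4+4+1+9+1+7+8+2+2+9+0+7+7+3+8+8+0+4+8+5+5+2+3+7+6+6 = 161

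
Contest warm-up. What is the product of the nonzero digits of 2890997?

81648

2×8×9×9×9×7 = 81648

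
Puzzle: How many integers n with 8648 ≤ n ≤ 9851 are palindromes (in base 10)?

The integers in [8648, 9851] that are palindromes (in base 10): 8668, 8778, 8888, 8998, 9009, 9119, …, 9669, 9779.
12 qualify.

12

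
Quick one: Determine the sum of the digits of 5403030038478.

45

5+4+0+3+0+3+0+0+3+8+4+7+8 = 45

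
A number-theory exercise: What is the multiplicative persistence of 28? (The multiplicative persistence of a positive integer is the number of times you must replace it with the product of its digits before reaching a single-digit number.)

2

28 → 16 → 6 (2 steps)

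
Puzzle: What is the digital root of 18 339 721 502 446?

1+8+3+3+9+7+2+1+5+0+2+4+4+6 = 55
5+5 = 10
1+0 = 1

1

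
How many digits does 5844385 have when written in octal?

8

5844385 in base 8 is 26226641, which has 8 digits.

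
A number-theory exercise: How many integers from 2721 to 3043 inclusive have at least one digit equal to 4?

The integers in [2721, 3043] that have at least one digit equal to 4: 2724, 2734, 2740, 2741, 2742, 2743, …, 3042, 3043.
63 qualify.

63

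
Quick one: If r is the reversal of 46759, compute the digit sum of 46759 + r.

17

Reversal of 46759 is 95764; 46759 + 95764 = 142523.
Digit sum of 142523: 1+4+2+5+2+3 = 17.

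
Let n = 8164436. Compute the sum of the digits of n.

8+1+6+4+4+3+6 = 32

32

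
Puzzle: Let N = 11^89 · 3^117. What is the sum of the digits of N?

630

11^89 · 3^117 = 32146654401244518172298926800625061374710248577087126424646881908236788619695254142314741503334539644677427017563996880126166210519633564313305854033
Sum of its 149 digits: 630.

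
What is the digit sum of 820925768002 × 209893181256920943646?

820925768002 × 209893181256920943646 = 172306721021720817340391112015292
Sum of its 33 digits: 100.

100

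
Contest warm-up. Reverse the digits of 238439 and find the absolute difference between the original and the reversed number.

Reverse of 238439 is 934832.
|238439 − 934832| = 696393

696393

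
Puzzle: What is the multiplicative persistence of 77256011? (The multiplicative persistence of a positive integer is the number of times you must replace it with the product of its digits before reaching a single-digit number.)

1

77256011 → 0 (1 step)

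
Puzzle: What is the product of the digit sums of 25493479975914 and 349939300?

3120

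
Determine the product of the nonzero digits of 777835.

41160

7×7×7×8×3×5 = 41160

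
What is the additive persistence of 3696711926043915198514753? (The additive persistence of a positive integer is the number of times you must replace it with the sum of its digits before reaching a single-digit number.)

2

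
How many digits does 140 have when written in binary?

140 in base 2 is 10001100, which has 8 digits.

8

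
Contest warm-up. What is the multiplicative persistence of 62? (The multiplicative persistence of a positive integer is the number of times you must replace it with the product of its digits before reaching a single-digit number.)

2

62 → 12 → 2 (2 steps)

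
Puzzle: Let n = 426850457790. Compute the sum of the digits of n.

57

4+2+6+8+5+0+4+5+7+7+9+0 = 57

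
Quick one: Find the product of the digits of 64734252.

40320

6×4×7×3×4×2×5×2 = 40320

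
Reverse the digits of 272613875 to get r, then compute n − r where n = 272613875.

-305702397

Reverse of 272613875 is 578316272.
272613875 − 578316272 = -305702397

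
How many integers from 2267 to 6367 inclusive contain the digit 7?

The integers in [2267, 6367] that contain the digit 7: 2267, 2270, 2271, 2272, 2273, 2274, …, 6357, 6367.
1104 qualify.

1104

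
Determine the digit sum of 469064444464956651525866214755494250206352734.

199

4+6+9+0+6+4+4+4+4+4+6+4+9+5+6+6+5+1+5+2+5+8+6+6+2+1+4+7+5+5+4+9+4+2+5+0+2+0+6+3+5+2+7+3+4 = 199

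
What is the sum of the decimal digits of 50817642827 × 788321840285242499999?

50817642827 × 788321840285242499999 = 40060657712338793164029729857173
Sum of its 32 digits: 142.

142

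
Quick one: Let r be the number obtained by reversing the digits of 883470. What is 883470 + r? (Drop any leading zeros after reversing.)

Reverse of 883470 is 74388.
883470 + 74388 = 957858

957858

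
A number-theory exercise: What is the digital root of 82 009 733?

8+2+0+0+9+7+3+3 = 32
3+2 = 5
(Equivalently, 82 009 733 mod 9 = 5.)

5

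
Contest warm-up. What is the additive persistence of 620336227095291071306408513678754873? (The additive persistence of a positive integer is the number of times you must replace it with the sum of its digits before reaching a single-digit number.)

620336227095291071306408513678754873 → 150 → 6 (2 steps)

2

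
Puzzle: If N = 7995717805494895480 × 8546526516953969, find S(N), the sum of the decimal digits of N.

7995717805494895480 × 8546526516953969 = 68335614246743121641658707626160120
Sum of its 35 digits: 134.

134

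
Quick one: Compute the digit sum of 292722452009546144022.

2+9+2+7+2+2+4+5+2+0+0+9+5+4+6+1+4+4+0+2+2 = 72

72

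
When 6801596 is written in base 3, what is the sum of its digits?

14

6801596 in base 3 is 110210120000222.
Digit sum: 1+1+0+2+1+0+1+2+0+0+0+0+2+2+2 = 14.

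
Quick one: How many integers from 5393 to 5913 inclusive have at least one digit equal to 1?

The integers in [5393, 5913] that have at least one digit equal to 1: 5401, 5410, 5411, 5412, 5413, 5414, …, 5912, 5913.
100 qualify.

100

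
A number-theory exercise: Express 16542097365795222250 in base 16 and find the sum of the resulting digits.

100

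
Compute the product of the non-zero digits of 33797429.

285768

3×3×7×9×7×4×2×9 = 285768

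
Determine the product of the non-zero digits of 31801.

24

3×1×8×1 = 24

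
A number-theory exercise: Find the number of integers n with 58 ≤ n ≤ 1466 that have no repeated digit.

886

The integers in [58, 1466] that have no repeated digit: 58, 59, 60, 61, 62, 63, …, 1463, 1465.
886 qualify.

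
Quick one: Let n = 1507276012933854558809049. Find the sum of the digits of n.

111

1+5+0+7+2+7+6+0+1+2+9+3+3+8+5+4+5+5+8+8+0+9+0+4+9 = 111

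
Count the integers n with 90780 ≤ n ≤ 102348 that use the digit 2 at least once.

4099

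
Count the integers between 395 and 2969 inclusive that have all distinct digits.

1430

The integers in [395, 2969] that have all distinct digits: 395, 396, 397, 398, 401, 402, …, 2967, 2968.
1430 qualify.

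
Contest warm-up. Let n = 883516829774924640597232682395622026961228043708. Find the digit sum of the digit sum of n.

First digit sum: 222.
2+2+2 = 6.

6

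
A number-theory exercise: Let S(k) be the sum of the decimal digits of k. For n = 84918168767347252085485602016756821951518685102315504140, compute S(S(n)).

11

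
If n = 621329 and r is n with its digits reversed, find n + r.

Reverse of 621329 is 923126.
621329 + 923126 = 1544455

1544455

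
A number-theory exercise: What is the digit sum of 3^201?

3^201 = 796841966627624308016343966107338880487700357960183487923724885217277472703906548983154097132003
Sum of its 96 digits: 441.

441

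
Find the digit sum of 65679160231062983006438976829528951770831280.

202

6+5+6+7+9+1+6+0+2+3+1+0+6+2+9+8+3+0+0+6+4+3+8+9+7+6+8+2+9+5+2+8+9+5+1+7+7+0+8+3+1+2+8+0 = 202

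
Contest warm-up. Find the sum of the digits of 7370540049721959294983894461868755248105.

7+3+7+0+5+4+0+0+4+9+7+2+1+9+5+9+2+9+4+9+8+3+8+9+4+4+6+1+8+6+8+7+5+5+2+4+8+1+0+5 = 198

198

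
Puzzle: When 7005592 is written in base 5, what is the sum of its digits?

7005592 in base 5 is 3243134332.
Digit sum: 3+2+4+3+1+3+4+3+3+2 = 28.

28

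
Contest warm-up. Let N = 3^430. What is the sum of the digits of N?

900

3^430 = 14525782246983536034855161109683669991596791359872003040559706366419642084429701840751350156979879812492031968558443634536059520162376755326522152623614004701935006338791410425475271334803677037795227206649
Sum of its 206 digits: 900.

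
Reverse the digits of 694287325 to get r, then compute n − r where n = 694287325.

170504829

Reverse of 694287325 is 523782496.
694287325 − 523782496 = 170504829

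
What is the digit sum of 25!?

25! = 15511210043330985984000000
Sum of its 26 digits: 72.

72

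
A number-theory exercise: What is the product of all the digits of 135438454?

115200

1×3×5×4×3×8×4×5×4 = 115200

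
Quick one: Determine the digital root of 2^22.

The digital root of n equals n mod 9 (or 9 when 9 | n), so we need 2^22 mod 9.
2^22 ≡ 7 (mod 9), so the digital root is 7.

7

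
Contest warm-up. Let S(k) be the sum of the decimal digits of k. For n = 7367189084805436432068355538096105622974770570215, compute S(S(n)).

9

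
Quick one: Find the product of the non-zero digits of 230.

2×3 = 6

6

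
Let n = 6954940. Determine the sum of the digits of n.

6+9+5+4+9+4+0 = 37

37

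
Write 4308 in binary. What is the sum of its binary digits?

4308 in base 2 is 1000011010100.
Digit sum: 1+0+0+0+0+1+1+0+1+0+1+0+0 = 5.

5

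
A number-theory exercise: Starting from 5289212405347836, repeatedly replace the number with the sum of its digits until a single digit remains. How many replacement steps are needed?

5289212405347836 → 69 → 15 → 6 (3 steps)

3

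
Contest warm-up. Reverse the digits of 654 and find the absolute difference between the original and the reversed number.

Reverse of 654 is 456.
|654 − 456| = 198

198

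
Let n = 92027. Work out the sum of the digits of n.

20

9+2+0+2+7 = 20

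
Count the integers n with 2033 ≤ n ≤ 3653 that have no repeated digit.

The integers in [2033, 3653] that have no repeated digit: 2034, 2035, 2036, 2037, 2038, 2039, …, 3651, 3652.
807 qualify.

807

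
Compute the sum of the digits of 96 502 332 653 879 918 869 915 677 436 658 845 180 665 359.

9+6+5+0+2+3+3+2+6+5+3+8+7+9+9+1+8+8+6+9+9+1+5+6+7+7+4+3+6+6+5+8+8+4+5+1+8+0+6+6+5+3+5+9 = 236

236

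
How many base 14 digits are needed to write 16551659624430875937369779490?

25

16551659624430875937369779490 in base 14 is 52144BB76A96DD88AC12B3054, which has 25 digits.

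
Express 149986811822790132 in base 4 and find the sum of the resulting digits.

45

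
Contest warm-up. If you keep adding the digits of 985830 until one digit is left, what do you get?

6

9+8+5+8+3+0 = 33
3+3 = 6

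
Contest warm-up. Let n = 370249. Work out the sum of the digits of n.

25

3+7+0+2+4+9 = 25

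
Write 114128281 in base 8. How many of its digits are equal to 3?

114128281 in base 8 is 663272631.
The digit 3 appears 2 times.

2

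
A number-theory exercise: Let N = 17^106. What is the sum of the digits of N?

604

17^106 = 26766135124552887016097521663643500133902048469333534861959040834988197217594793260335793214908226610861942156298467158982559089569
Sum of its 131 digits: 604.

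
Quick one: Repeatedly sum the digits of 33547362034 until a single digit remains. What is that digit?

4

3+3+5+4+7+3+6+2+0+3+4 = 40
4+0 = 4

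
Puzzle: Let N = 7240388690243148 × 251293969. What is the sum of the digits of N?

96

7240388690243148 × 251293969 = 1819466011073912235974412
Sum of its 25 digits: 96.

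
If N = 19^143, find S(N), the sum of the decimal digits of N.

874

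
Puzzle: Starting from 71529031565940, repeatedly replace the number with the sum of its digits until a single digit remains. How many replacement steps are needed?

3

71529031565940 → 57 → 12 → 3 (3 steps)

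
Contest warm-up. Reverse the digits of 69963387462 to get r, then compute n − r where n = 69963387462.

43485050466

Reverse of 69963387462 is 26478336996.
69963387462 − 26478336996 = 43485050466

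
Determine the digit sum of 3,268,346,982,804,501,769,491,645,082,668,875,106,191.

3+2+6+8+3+4+6+9+8+2+8+0+4+5+0+1+7+6+9+4+9+1+6+4+5+0+8+2+6+6+8+8+7+5+1+0+6+1+9+1 = 188

188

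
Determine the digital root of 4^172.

The digital root of n equals n mod 9 (or 9 when 9 | n), so we need 4^172 mod 9.
4^172 ≡ 4 (mod 9), so the digital root is 4.

4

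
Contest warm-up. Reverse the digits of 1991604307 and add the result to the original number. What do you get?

9025666298

Reverse of 1991604307 is 7034061991.
1991604307 + 7034061991 = 9025666298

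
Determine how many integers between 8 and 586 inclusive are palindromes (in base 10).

60

The integers in [8, 586] that are palindromes (in base 10): 8, 9, 11, 22, 33, 44, …, 575, 585.
60 qualify.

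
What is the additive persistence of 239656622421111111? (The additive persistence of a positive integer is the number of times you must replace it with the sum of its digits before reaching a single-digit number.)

239656622421111111 → 54 → 9 (2 steps)

2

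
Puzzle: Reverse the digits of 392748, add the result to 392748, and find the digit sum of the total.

Reversal of 392748 is 847293; 392748 + 847293 = 1240041.
Digit sum of 1240041: 1+2+4+0+0+4+1 = 12.

12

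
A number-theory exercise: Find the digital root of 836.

8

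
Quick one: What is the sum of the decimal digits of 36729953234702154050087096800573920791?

158

3+6+7+2+9+9+5+3+2+3+4+7+0+2+1+5+4+0+5+0+0+8+7+0+9+6+8+0+0+5+7+3+9+2+0+7+9+1 = 158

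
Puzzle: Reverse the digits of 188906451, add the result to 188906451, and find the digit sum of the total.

30

Reversal of 188906451 is 154609881; 188906451 + 154609881 = 343516332.
Digit sum of 343516332: 3+4+3+5+1+6+3+3+2 = 30.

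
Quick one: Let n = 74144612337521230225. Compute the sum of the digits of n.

64

7+4+1+4+4+6+1+2+3+3+7+5+2+1+2+3+0+2+2+5 = 64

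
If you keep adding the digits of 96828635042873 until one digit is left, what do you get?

8

9+6+8+2+8+6+3+5+0+4+2+8+7+3 = 71
7+1 = 8
(Equivalently, 96828635042873 mod 9 = 8.)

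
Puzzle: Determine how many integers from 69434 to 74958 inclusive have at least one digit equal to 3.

The integers in [69434, 74958] that have at least one digit equal to 3: 69434, 69435, 69436, 69437, 69438, 69439, …, 74943, 74953.
2187 qualify.

2187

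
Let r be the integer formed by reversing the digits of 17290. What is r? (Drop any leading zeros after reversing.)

9271

Reversing 17290 gives 9271.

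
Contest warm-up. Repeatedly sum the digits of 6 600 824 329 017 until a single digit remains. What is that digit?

3

6+6+0+0+8+2+4+3+2+9+0+1+7 = 48
4+8 = 12
1+2 = 3
(Equivalently, 6 600 824 329 017 mod 9 = 3.)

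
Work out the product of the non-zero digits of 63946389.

6×3×9×4×6×3×8×9 = 839808

839808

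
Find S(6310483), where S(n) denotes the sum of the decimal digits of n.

25

6+3+1+0+4+8+3 = 25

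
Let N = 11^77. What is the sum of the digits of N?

11^77 = 153899339938802847342210814700727379821510132674077624739758935683724239067693371
Sum of its 81 digits: 374.

374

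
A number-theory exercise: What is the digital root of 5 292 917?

8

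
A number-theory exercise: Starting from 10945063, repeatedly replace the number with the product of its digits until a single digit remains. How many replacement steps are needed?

1

10945063 → 0 (1 step)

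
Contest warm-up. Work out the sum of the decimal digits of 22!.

22! = 1124000727777607680000
Sum of its 22 digits: 72.

72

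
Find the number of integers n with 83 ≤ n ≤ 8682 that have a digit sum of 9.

210

The integers in [83, 8682] that have a digit sum of 9: 90, 108, 117, 126, 135, 144, …, 8010, 8100.
210 qualify.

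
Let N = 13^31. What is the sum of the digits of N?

13^31 = 34059943367449284484947168626829637
Sum of its 35 digits: 184.

184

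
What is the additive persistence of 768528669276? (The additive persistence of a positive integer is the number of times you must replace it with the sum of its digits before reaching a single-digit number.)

2

768528669276 → 72 → 9 (2 steps)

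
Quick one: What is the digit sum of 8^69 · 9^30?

396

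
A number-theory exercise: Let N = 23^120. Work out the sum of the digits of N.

721

23^120 = 25547024360008320034716845003257365943632624968308007978003956631070331770034737801377170772800110738892953971818279672252777842139713519289874946645982858448971201
Sum of its 164 digits: 721.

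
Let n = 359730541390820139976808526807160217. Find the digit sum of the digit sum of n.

First digit sum: 155.
1+5+5 = 11.

11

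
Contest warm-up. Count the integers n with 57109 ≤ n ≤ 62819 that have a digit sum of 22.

The integers in [57109, 62819] that have a digit sum of 22: 57109, 57118, 57127, 57136, 57145, 57154, …, 62806, 62815.
360 qualify.

360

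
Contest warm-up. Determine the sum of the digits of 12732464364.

1+2+7+3+2+4+6+4+3+6+4 = 42

42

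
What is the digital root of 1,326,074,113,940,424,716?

2

1+3+2+6+0+7+4+1+1+3+9+4+0+4+2+4+7+1+6 = 65
6+5 = 11
1+1 = 2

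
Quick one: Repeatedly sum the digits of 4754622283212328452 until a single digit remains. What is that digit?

9

4+7+5+4+6+2+2+2+8+3+2+1+2+3+2+8+4+5+2 = 72
7+2 = 9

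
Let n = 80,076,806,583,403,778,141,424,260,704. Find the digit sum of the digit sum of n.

First digit sum: 115.
1+1+5 = 7.

7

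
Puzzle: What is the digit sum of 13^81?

13^81 = 1695944113566709517484636187661516861140855543234405659039410058251625487462691115859137613
Sum of its 91 digits: 397.

397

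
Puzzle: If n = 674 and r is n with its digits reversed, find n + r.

1150

Reverse of 674 is 476.
674 + 476 = 1150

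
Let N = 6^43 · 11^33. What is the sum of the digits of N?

6^43 · 11^33 = 67059818972276980589102237382541928313084404095611069047489477738496
Sum of its 68 digits: 324.

324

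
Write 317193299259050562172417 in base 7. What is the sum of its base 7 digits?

97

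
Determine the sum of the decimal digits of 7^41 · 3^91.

7^41 · 3^91 = 1166954223252404218806558825415727547648550527609884786317964531525433747966429
Sum of its 79 digits: 369.

369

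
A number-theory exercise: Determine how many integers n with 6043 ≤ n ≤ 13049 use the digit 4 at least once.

The integers in [6043, 13049] that use the digit 4 at least once: 6043, 6044, 6045, 6046, 6047, 6048, …, 13048, 13049.
1904 qualify.

1904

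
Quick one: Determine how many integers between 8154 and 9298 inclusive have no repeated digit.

585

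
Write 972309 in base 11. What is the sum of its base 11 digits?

29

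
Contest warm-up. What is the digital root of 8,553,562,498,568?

8+5+5+3+5+6+2+4+9+8+5+6+8 = 74
7+4 = 11
1+1 = 2

2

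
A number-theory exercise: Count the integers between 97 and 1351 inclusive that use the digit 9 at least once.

317

The integers in [97, 1351] that use the digit 9 at least once: 97, 98, 99, 109, 119, 129, …, 1339, 1349.
317 qualify.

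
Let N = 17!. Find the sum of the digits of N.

17! = 355687428096000
Sum of its 15 digits: 63.

63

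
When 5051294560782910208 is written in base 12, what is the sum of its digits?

109

5051294560782910208 in base 12 is 233A34372A469AB4A8.
Digit sum: 2+3+3+10+3+4+3+7+2+10+4+6+9+10+11+4+10+8 = 109.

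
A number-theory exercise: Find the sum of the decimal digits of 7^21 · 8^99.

431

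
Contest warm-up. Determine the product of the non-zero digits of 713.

21

7×1×3 = 21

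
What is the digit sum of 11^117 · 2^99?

11^117 · 2^99 = 44148274505455486121231727554139639711598837137046188434399652767633123650836952066318560942192126324959503031402653633591254501910556529536504009064448
Sum of its 152 digits: 640.

640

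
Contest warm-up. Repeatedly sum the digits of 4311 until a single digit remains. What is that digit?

4+3+1+1 = 9

9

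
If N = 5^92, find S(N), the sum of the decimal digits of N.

5^92 = 20194839173657902218540251271239327479634084738790988922119140625
Sum of its 65 digits: 286.

286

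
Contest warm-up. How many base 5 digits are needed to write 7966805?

7966805 in base 5 is 4014414210, which has 10 digits.

10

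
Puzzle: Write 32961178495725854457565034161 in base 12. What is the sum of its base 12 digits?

136

32961178495725854457565034161 in base 12 is 2A6757745102A56B92048236581.
Digit sum: 2+10+6+7+5+7+7+4+5+1+0+2+10+5+6+11+9+2+0+4+8+2+3+6+5+8+1 = 136.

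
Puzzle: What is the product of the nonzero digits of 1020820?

1×2×8×2 = 32

32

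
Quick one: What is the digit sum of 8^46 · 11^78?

8^46 · 11^78 = 589887025440159178011179606408473712528035300390841440198331642372634432787352049605656092715684710528030691112009768894464
Sum of its 123 digits: 514.

514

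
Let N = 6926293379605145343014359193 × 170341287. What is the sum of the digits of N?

129

6926293379605145343014359193 × 170341287 = 1179833728421520009551122404415901391
Sum of its 37 digits: 129.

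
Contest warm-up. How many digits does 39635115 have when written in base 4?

39635115 in base 4 is 2113030202223, which has 13 digits.

13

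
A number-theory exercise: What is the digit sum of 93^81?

729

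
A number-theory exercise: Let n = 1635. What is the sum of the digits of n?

15

1+6+3+5 = 15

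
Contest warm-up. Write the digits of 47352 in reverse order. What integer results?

Reversing 47352 gives 25374.

25374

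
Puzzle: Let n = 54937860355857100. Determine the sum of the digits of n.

5+4+9+3+7+8+6+0+3+5+5+8+5+7+1+0+0 = 76

76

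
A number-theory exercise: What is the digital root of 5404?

5+4+0+4 = 13
1+3 = 4

4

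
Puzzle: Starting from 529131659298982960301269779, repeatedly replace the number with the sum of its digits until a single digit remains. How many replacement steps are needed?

529131659298982960301269779 → 138 → 12 → 3 (3 steps)

3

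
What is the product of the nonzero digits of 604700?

6×4×7 = 168

168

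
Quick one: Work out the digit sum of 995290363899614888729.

125

9+9+5+2+9+0+3+6+3+8+9+9+6+1+4+8+8+8+7+2+9 = 125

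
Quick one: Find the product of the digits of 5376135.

9450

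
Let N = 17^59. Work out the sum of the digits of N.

17^59 = 3948992976476546055807962117305548095339102740462421587418915544041816753
Sum of its 73 digits: 332.

332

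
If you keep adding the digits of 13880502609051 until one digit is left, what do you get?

1+3+8+8+0+5+0+2+6+0+9+0+5+1 = 48
4+8 = 12
1+2 = 3

3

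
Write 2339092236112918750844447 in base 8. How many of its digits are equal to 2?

2339092236112918750844447 in base 8 is 757244706671556202065453037.
The digit 2 appears 3 times.

3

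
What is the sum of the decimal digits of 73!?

73! = 4470115461512684340891257138125051110076800700282905015819080092370422104067183317016903680000000000000000
Sum of its 106 digits: 315.

315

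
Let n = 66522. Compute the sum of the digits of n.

21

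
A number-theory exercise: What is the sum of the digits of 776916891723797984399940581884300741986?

216

7+7+6+9+1+6+8+9+1+7+2+3+7+9+7+9+8+4+3+9+9+9+4+0+5+8+1+8+8+4+3+0+0+7+4+1+9+8+6 = 216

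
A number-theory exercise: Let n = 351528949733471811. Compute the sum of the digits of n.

81

3+5+1+5+2+8+9+4+9+7+3+3+4+7+1+8+1+1 = 81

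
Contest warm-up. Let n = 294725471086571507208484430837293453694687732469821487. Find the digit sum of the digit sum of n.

First digit sum: 258.
2+5+8 = 15.

15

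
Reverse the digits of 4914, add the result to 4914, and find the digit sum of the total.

18

Reversal of 4914 is 4194; 4914 + 4194 = 9108.
Digit sum of 9108: 9+1+0+8 = 18.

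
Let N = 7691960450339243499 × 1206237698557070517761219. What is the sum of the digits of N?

7691960450339243499 × 1206237698557070517761219 = 9278332671009216787964526945423607580065281
Sum of its 43 digits: 195.

195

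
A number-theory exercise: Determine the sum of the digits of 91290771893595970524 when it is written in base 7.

91290771893595970524 in base 7 is 322305112245451000305303.
Digit sum: 3+2+2+3+0+5+1+1+2+2+4+5+4+5+1+0+0+0+3+0+5+3+0+3 = 54.

54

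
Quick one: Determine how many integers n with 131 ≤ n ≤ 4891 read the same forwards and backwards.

126

The integers in [131, 4891] that read the same forwards and backwards: 131, 141, 151, 161, 171, 181, …, 4774, 4884.
126 qualify.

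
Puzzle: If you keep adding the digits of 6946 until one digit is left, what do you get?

7

6+9+4+6 = 25
2+5 = 7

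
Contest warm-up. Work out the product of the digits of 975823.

15120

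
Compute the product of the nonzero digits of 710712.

98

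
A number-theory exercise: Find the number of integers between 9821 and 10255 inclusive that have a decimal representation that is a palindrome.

The integers in [9821, 10255] that have a decimal representation that is a palindrome: 9889, 9999, 10001, 10101, 10201.
5 qualify.

5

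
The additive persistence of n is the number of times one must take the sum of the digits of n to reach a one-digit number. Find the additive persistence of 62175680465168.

3

62175680465168 → 65 → 11 → 2 (3 steps)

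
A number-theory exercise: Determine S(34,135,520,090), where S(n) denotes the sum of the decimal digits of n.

3+4+1+3+5+5+2+0+0+9+0 = 32

32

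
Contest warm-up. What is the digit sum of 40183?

4+0+1+8+3 = 16

16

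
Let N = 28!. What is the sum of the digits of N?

28! = 304888344611713860501504000000
Sum of its 30 digits: 90.

90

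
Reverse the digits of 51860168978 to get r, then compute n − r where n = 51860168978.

-36125937837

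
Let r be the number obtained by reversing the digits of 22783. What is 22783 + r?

Reverse of 22783 is 38722.
22783 + 38722 = 61505

61505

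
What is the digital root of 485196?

4+8+5+1+9+6 = 33
3+3 = 6

6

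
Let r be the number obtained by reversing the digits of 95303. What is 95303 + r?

125662

Reverse of 95303 is 30359.
95303 + 30359 = 125662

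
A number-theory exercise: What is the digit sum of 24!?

81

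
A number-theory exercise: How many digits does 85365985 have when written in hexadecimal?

7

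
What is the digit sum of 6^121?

450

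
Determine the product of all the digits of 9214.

9×2×1×4 = 72

72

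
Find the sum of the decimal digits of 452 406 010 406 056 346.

4+5+2+4+0+6+0+1+0+4+0+6+0+5+6+3+4+6 = 56

56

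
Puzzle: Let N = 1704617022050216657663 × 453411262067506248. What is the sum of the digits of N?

204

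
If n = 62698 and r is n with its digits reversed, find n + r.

152324

Reverse of 62698 is 89626.
62698 + 89626 = 152324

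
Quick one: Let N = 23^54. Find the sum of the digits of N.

23^54 = 34143115322784228849944935551113819944806873883247339368564776954250143409
Sum of its 74 digits: 343.

343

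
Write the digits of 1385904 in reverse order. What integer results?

4095831

Reversing 1385904 gives 4095831.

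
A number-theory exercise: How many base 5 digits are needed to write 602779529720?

17

602779529720 in base 5 is 34333443024422340, which has 17 digits.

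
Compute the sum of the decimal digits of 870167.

29

8+7+0+1+6+7 = 29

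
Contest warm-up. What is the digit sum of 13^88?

13^88 = 106417978041190602791946491060293881007083613449188338481130625710173112177685960349236066114669921
Sum of its 99 digits: 409.

409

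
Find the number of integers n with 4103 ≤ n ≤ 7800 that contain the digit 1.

The integers in [4103, 7800] that contain the digit 1: 4103, 4104, 4105, 4106, 4107, 4108, …, 7781, 7791.
1024 qualify.

1024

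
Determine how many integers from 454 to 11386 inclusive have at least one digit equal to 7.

3703

The integers in [454, 11386] that have at least one digit equal to 7: 457, 467, 470, 471, 472, 473, …, 11378, 11379.
3703 qualify.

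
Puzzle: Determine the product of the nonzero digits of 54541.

400

5×4×5×4×1 = 400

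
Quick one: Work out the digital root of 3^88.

The digital root of n equals n mod 9 (or 9 when 9 | n), so we need 3^88 mod 9.
3^88 ≡ 0 (mod 9), so the digital root is 9.

9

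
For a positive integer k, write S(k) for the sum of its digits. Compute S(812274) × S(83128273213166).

S(812274) = 8+1+2+2+7+4 = 24.
S(83128273213166) = 8+3+1+2+8+2+7+3+2+1+3+1+6+6 = 53.
24 · 53 = 1272.

1272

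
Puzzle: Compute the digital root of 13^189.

The digital root of n equals n mod 9 (or 9 when 9 | n), so we need 13^189 mod 9.
13^189 ≡ 1 (mod 9), so the digital root is 1.

1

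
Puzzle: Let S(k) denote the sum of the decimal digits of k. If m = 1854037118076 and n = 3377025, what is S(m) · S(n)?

S(1854037118076) = 1+8+5+4+0+3+7+1+1+8+0+7+6 = 51.
S(3377025) = 3+3+7+7+0+2+5 = 27.
51 · 27 = 1377.

1377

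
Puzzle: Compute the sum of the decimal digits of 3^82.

198

3^82 = 1330279464729113309844748891857449678409
Sum of its 40 digits: 198.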